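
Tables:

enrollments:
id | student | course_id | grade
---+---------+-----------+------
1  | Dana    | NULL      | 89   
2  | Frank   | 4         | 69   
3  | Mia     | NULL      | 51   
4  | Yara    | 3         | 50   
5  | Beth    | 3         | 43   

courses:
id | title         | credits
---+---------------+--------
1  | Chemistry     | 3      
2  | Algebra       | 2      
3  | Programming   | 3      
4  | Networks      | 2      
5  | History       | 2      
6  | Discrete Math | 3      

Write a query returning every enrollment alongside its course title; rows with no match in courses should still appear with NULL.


LEFT JOIN keeps every row from enrollments (the left table); where course_id has no match in courses, the course columns become NULL. Walk through each enrollment:
  - enrollment 1 (Dana): course_id=NULL, no match -> kept with NULL
  - enrollment 2 (Frank): course_id=4 -> matches Networks
  - enrollment 3 (Mia): course_id=NULL, no match -> kept with NULL
  - enrollment 4 (Yara): course_id=3 -> matches Programming
  - enrollment 5 (Beth): course_id=3 -> matches Programming
All 5 rows appear; 2 have NULL course.

SQL:
SELECT a.student, b.title AS course
FROM enrollments a
LEFT JOIN courses b ON a.course_id = b.id

Result:
student | course     
--------+------------
Dana    | NULL       
Frank   | Networks   
Mia     | NULL       
Yara    | Programming
Beth    | Programming


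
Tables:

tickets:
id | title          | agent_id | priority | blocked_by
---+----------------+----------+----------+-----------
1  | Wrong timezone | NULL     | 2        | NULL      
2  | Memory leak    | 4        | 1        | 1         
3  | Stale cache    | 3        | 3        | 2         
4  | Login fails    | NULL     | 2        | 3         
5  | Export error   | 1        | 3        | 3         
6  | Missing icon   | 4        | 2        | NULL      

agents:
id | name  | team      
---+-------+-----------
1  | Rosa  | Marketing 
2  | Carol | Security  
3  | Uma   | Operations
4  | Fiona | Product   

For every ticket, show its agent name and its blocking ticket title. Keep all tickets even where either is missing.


Two LEFT JOINs from the same base table tickets: one to agents via agent_id, one to tickets itself via blocked_by. Both are LEFT so every ticket is preserved.
Match against agents:
  - ticket 1 (Wrong timezone): agent_id=NULL, no match -> kept with NULL
  - ticket 2 (Memory leak): agent_id=4 -> matches Fiona
  - ticket 3 (Stale cache): agent_id=3 -> matches Uma
  - ticket 4 (Login fails): agent_id=NULL, no match -> kept with NULL
  - ticket 5 (Export error): agent_id=1 -> matches Rosa
  - ticket 6 (Missing icon): agent_id=4 -> matches Fiona
Match against tickets (self):
  - ticket 1 (Wrong timezone): blocked_by=NULL -> NULL
  - ticket 2 (Memory leak): blocked_by=1 -> Wrong timezone
  - ticket 3 (Stale cache): blocked_by=2 -> Memory leak
  - ticket 4 (Login fails): blocked_by=3 -> Stale cache
  - ticket 5 (Export error): blocked_by=3 -> Stale cache
  - ticket 6 (Missing icon): blocked_by=NULL -> NULL

SQL:
SELECT a.title, b.name AS agent, c.title AS blocked_by
FROM tickets a
LEFT JOIN agents b ON a.agent_id = b.id
LEFT JOIN tickets c ON a.blocked_by = c.id

Result:
title          | agent | blocked_by    
---------------+-------+---------------
Wrong timezone | NULL  | NULL          
Memory leak    | Fiona | Wrong timezone
Stale cache    | Uma   | Memory leak   
Login fails    | NULL  | Stale cache   
Export error   | Rosa  | Stale cache   
Missing icon   | Fiona | NULL          


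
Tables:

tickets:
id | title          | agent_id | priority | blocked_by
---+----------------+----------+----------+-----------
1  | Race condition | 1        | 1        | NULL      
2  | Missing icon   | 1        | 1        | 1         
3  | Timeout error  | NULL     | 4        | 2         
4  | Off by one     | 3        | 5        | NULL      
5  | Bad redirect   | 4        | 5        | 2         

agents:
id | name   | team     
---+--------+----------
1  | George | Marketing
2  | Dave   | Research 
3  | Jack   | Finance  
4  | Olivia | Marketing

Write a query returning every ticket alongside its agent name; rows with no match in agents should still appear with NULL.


LEFT JOIN keeps every row from tickets (the left table); where agent_id has no match in agents, the agent columns become NULL. Walk through each ticket:
  - ticket 1 (Race condition): agent_id=1 -> matches George
  - ticket 2 (Missing icon): agent_id=1 -> matches George
  - ticket 3 (Timeout error): agent_id=NULL, no match -> kept with NULL
  - ticket 4 (Off by one): agent_id=3 -> matches Jack
  - ticket 5 (Bad redirect): agent_id=4 -> matches Olivia
All 5 rows appear; 1 has NULL agent.

SQL:
SELECT a.title, b.name AS agent
FROM tickets a
LEFT JOIN agents b ON a.agent_id = b.id

Result:
title          | agent 
---------------+-------
Race condition | George
Missing icon   | George
Timeout error  | NULL  
Off by one     | Jack  
Bad redirect   | Olivia


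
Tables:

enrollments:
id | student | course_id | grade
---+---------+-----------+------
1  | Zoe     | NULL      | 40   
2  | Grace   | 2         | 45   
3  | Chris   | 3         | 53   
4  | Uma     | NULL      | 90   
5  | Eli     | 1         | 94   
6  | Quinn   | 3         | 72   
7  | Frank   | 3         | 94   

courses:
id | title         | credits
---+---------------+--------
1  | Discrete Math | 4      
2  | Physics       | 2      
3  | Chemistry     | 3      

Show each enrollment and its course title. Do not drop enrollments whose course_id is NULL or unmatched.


LEFT JOIN keeps every row from enrollments (the left table); where course_id has no match in courses, the course columns become NULL. Walk through each enrollment:
  - enrollment 1 (Zoe): course_id=NULL, no match -> kept with NULL
  - enrollment 2 (Grace): course_id=2 -> matches Physics
  - enrollment 3 (Chris): course_id=3 -> matches Chemistry
  - enrollment 4 (Uma): course_id=NULL, no match -> kept with NULL
  - enrollment 5 (Eli): course_id=1 -> matches Discrete Math
  - enrollment 6 (Quinn): course_id=3 -> matches Chemistry
  - enrollment 7 (Frank): course_id=3 -> matches Chemistry
All 7 rows appear; 2 have NULL course.

SQL:
SELECT a.student, b.title AS course
FROM enrollments a
LEFT JOIN courses b ON a.course_id = b.id

Result:
student | course       
--------+--------------
Zoe     | NULL         
Grace   | Physics      
Chris   | Chemistry    
Uma     | NULL         
Eli     | Discrete Math
Quinn   | Chemistry    
Frank   | Chemistry    


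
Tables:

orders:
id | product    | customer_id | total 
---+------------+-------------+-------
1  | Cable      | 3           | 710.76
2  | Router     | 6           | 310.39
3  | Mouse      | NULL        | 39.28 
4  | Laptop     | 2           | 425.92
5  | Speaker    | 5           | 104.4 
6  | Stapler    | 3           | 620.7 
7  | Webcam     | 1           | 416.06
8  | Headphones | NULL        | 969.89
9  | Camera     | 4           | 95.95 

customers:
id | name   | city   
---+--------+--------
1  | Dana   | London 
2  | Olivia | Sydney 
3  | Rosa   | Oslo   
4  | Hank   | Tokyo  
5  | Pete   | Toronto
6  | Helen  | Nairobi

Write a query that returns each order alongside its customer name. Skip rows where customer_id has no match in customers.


INNER JOIN keeps only orders rows whose customer_id matches an id in customers. Walk through each order:
  - order 1 (Cable): customer_id=3 -> matches Rosa
  - order 2 (Router): customer_id=6 -> matches Helen
  - order 3 (Mouse): customer_id=NULL, no match -> dropped
  - order 4 (Laptop): customer_id=2 -> matches Olivia
  - order 5 (Speaker): customer_id=5 -> matches Pete
  - order 6 (Stapler): customer_id=3 -> matches Rosa
  - order 7 (Webcam): customer_id=1 -> matches Dana
  - order 8 (Headphones): customer_id=NULL, no match -> dropped
  - order 9 (Camera): customer_id=4 -> matches Hank
So 2 of 9 rows are dropped.

SQL:
SELECT a.product, b.name AS customer
FROM orders a
INNER JOIN customers b ON a.customer_id = b.id

Result:
product | customer
--------+---------
Cable   | Rosa    
Router  | Helen   
Laptop  | Olivia  
Speaker | Pete    
Stapler | Rosa    
Webcam  | Dana    
Camera  | Hank    


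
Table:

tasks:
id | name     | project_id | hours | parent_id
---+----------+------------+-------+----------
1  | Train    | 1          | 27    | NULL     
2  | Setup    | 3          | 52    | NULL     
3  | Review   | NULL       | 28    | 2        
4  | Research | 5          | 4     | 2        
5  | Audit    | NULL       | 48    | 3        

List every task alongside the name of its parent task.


This is a self-join: tasks is joined to a second copy of itself, matching each row's parent_id to another row's id. Use LEFT JOIN so rows with parent_id=NULL are kept.
  - task 1 (Train): parent_id=NULL -> NULL
  - task 2 (Setup): parent_id=NULL -> NULL
  - task 3 (Review): parent_id=2 -> Setup
  - task 4 (Research): parent_id=2 -> Setup
  - task 5 (Audit): parent_id=3 -> Review

SQL:
SELECT a.name AS item, b.name AS parent
FROM tasks a
LEFT JOIN tasks b ON a.parent_id = b.id

Result:
item     | parent
---------+-------
Train    | NULL  
Setup    | NULL  
Review   | Setup 
Research | Setup 
Audit    | Review


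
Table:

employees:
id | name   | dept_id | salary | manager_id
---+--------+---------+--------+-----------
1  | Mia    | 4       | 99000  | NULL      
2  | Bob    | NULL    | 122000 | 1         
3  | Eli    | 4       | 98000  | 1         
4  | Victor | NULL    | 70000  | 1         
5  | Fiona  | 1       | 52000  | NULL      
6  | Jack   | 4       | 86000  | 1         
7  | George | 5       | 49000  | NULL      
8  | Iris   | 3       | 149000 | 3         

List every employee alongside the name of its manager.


This is a self-join: employees is joined to a second copy of itself, matching each row's manager_id to another row's id. Use LEFT JOIN so rows with manager_id=NULL are kept.
  - employee 1 (Mia): manager_id=NULL -> NULL
  - employee 2 (Bob): manager_id=1 -> Mia
  - employee 3 (Eli): manager_id=1 -> Mia
  - employee 4 (Victor): manager_id=1 -> Mia
  - employee 5 (Fiona): manager_id=NULL -> NULL
  - employee 6 (Jack): manager_id=1 -> Mia
  - employee 7 (George): manager_id=NULL -> NULL
  - employee 8 (Iris): manager_id=3 -> Eli

SQL:
SELECT a.name AS item, b.name AS manager
FROM employees a
LEFT JOIN employees b ON a.manager_id = b.id

Result:
item   | manager
-------+--------
Mia    | NULL   
Bob    | Mia    
Eli    | Mia    
Victor | Mia    
Fiona  | NULL   
Jack   | Mia    
George | NULL   
Iris   | Eli    


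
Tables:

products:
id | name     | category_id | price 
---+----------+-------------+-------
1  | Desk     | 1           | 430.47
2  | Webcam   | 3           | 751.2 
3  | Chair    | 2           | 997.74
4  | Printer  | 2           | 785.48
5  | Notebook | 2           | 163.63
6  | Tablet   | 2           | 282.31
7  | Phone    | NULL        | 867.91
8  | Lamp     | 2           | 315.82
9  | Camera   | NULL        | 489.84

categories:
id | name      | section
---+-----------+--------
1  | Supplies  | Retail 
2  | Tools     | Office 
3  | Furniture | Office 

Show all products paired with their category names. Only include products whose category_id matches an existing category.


INNER JOIN keeps only products rows whose category_id matches an id in categories. Walk through each product:
  - product 1 (Desk): category_id=1 -> matches Supplies
  - product 2 (Webcam): category_id=3 -> matches Furniture
  - product 3 (Chair): category_id=2 -> matches Tools
  - product 4 (Printer): category_id=2 -> matches Tools
  - product 5 (Notebook): category_id=2 -> matches Tools
  - product 6 (Tablet): category_id=2 -> matches Tools
  - product 7 (Phone): category_id=NULL, no match -> dropped
  - product 8 (Lamp): category_id=2 -> matches Tools
  - product 9 (Camera): category_id=NULL, no match -> dropped
So 2 of 9 rows are dropped.

SQL:
SELECT a.name, b.name AS category
FROM products a
INNER JOIN categories b ON a.category_id = b.id

Result:
name     | category 
---------+----------
Desk     | Supplies 
Webcam   | Furniture
Chair    | Tools    
Printer  | Tools    
Notebook | Tools    
Tablet   | Tools    
Lamp     | Tools    


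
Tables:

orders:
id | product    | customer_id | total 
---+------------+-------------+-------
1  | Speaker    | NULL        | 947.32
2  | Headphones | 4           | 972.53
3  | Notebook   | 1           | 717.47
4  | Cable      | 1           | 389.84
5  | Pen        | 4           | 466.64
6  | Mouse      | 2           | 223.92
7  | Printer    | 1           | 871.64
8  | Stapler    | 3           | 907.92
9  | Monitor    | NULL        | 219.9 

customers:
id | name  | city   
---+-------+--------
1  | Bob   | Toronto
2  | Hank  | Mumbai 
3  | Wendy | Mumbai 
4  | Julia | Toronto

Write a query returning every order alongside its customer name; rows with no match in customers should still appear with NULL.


LEFT JOIN keeps every row from orders (the left table); where customer_id has no match in customers, the customer columns become NULL. Walk through each order:
  - order 1 (Speaker): customer_id=NULL, no match -> kept with NULL
  - order 2 (Headphones): customer_id=4 -> matches Julia
  - order 3 (Notebook): customer_id=1 -> matches Bob
  - order 4 (Cable): customer_id=1 -> matches Bob
  - order 5 (Pen): customer_id=4 -> matches Julia
  - order 6 (Mouse): customer_id=2 -> matches Hank
  - order 7 (Printer): customer_id=1 -> matches Bob
  - order 8 (Stapler): customer_id=3 -> matches Wendy
  - order 9 (Monitor): customer_id=NULL, no match -> kept with NULL
All 9 rows appear; 2 have NULL customer.

SQL:
SELECT a.product, b.name AS customer
FROM orders a
LEFT JOIN customers b ON a.customer_id = b.id

Result:
product    | customer
-----------+---------
Speaker    | NULL    
Headphones | Julia   
Notebook   | Bob     
Cable      | Bob     
Pen        | Julia   
Mouse      | Hank    
Printer    | Bob     
Stapler    | Wendy   
Monitor    | NULL    


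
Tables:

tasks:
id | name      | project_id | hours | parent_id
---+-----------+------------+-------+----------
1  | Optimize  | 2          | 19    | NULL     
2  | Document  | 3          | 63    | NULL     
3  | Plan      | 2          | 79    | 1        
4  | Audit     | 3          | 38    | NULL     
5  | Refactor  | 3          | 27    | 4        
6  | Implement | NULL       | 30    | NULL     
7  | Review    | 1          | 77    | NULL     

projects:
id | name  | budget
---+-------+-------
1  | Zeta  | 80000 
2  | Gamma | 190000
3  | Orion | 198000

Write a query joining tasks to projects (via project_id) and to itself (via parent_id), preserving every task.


Two LEFT JOINs from the same base table tasks: one to projects via project_id, one to tasks itself via parent_id. Both are LEFT so every task is preserved.
Match against projects:
  - task 1 (Optimize): project_id=2 -> matches Gamma
  - task 2 (Document): project_id=3 -> matches Orion
  - task 3 (Plan): project_id=2 -> matches Gamma
  - task 4 (Audit): project_id=3 -> matches Orion
  - task 5 (Refactor): project_id=3 -> matches Orion
  - task 6 (Implement): project_id=NULL, no match -> kept with NULL
  - task 7 (Review): project_id=1 -> matches Zeta
Match against tasks (self):
  - task 1 (Optimize): parent_id=NULL -> NULL
  - task 2 (Document): parent_id=NULL -> NULL
  - task 3 (Plan): parent_id=1 -> Optimize
  - task 4 (Audit): parent_id=NULL -> NULL
  - task 5 (Refactor): parent_id=4 -> Audit
  - task 6 (Implement): parent_id=NULL -> NULL
  - task 7 (Review): parent_id=NULL -> NULL

SQL:
SELECT a.name, b.name AS project, c.name AS parent
FROM tasks a
LEFT JOIN projects b ON a.project_id = b.id
LEFT JOIN tasks c ON a.parent_id = c.id

Result:
name      | project | parent  
----------+---------+---------
Optimize  | Gamma   | NULL    
Document  | Orion   | NULL    
Plan      | Gamma   | Optimize
Audit     | Orion   | NULL    
Refactor  | Orion   | Audit   
Implement | NULL    | NULL    
Review    | Zeta    | NULL    


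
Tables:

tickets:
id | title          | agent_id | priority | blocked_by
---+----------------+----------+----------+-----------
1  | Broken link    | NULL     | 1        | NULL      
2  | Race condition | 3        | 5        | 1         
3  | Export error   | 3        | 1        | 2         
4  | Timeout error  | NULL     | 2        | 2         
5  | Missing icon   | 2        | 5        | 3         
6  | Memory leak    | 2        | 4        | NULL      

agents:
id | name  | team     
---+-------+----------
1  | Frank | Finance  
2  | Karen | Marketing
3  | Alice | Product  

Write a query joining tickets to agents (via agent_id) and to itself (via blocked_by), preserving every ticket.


Two LEFT JOINs from the same base table tickets: one to agents via agent_id, one to tickets itself via blocked_by. Both are LEFT so every ticket is preserved.
Match against agents:
  - ticket 1 (Broken link): agent_id=NULL, no match -> kept with NULL
  - ticket 2 (Race condition): agent_id=3 -> matches Alice
  - ticket 3 (Export error): agent_id=3 -> matches Alice
  - ticket 4 (Timeout error): agent_id=NULL, no match -> kept with NULL
  - ticket 5 (Missing icon): agent_id=2 -> matches Karen
  - ticket 6 (Memory leak): agent_id=2 -> matches Karen
Match against tickets (self):
  - ticket 1 (Broken link): blocked_by=NULL -> NULL
  - ticket 2 (Race condition): blocked_by=1 -> Broken link
  - ticket 3 (Export error): blocked_by=2 -> Race condition
  - ticket 4 (Timeout error): blocked_by=2 -> Race condition
  - ticket 5 (Missing icon): blocked_by=3 -> Export error
  - ticket 6 (Memory leak): blocked_by=NULL -> NULL

SQL:
SELECT a.title, b.name AS agent, c.title AS blocked_by
FROM tickets a
LEFT JOIN agents b ON a.agent_id = b.id
LEFT JOIN tickets c ON a.blocked_by = c.id

Result:
title          | agent | blocked_by    
---------------+-------+---------------
Broken link    | NULL  | NULL          
Race condition | Alice | Broken link   
Export error   | Alice | Race condition
Timeout error  | NULL  | Race condition
Missing icon   | Karen | Export error  
Memory leak    | Karen | NULL          


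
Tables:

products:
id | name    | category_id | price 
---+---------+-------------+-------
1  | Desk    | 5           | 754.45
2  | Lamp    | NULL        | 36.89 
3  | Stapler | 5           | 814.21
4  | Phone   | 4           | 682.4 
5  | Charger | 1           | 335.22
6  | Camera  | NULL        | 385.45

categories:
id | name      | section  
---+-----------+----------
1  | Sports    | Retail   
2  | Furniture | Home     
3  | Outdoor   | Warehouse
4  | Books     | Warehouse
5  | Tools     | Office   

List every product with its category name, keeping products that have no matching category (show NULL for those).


LEFT JOIN keeps every row from products (the left table); where category_id has no match in categories, the category columns become NULL. Walk through each product:
  - product 1 (Desk): category_id=5 -> matches Tools
  - product 2 (Lamp): category_id=NULL, no match -> kept with NULL
  - product 3 (Stapler): category_id=5 -> matches Tools
  - product 4 (Phone): category_id=4 -> matches Books
  - product 5 (Charger): category_id=1 -> matches Sports
  - product 6 (Camera): category_id=NULL, no match -> kept with NULL
All 6 rows appear; 2 have NULL category.

SQL:
SELECT a.name, b.name AS category
FROM products a
LEFT JOIN categories b ON a.category_id = b.id

Result:
name    | category
--------+---------
Desk    | Tools   
Lamp    | NULL    
Stapler | Tools   
Phone   | Books   
Charger | Sports  
Camera  | NULL    


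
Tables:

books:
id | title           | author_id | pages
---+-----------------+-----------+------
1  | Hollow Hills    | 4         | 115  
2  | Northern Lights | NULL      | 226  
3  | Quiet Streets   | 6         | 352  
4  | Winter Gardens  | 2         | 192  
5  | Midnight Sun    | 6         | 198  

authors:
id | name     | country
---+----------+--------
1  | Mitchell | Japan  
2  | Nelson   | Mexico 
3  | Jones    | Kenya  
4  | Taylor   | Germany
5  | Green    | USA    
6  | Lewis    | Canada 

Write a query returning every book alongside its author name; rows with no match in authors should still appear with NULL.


LEFT JOIN keeps every row from books (the left table); where author_id has no match in authors, the author columns become NULL. Walk through each book:
  - book 1 (Hollow Hills): author_id=4 -> matches Taylor
  - book 2 (Northern Lights): author_id=NULL, no match -> kept with NULL
  - book 3 (Quiet Streets): author_id=6 -> matches Lewis
  - book 4 (Winter Gardens): author_id=2 -> matches Nelson
  - book 5 (Midnight Sun): author_id=6 -> matches Lewis
All 5 rows appear; 1 has NULL author.

SQL:
SELECT a.title, b.name AS author
FROM books a
LEFT JOIN authors b ON a.author_id = b.id

Result:
title           | author
----------------+-------
Hollow Hills    | Taylor
Northern Lights | NULL  
Quiet Streets   | Lewis 
Winter Gardens  | Nelson
Midnight Sun    | Lewis 


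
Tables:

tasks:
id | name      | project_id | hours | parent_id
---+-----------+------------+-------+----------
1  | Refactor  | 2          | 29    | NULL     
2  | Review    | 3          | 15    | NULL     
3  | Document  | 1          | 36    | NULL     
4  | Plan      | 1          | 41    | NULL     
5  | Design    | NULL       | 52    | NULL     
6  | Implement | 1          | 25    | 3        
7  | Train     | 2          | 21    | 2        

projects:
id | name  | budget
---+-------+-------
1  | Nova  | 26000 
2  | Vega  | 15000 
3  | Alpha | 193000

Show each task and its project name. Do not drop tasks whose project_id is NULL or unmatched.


LEFT JOIN keeps every row from tasks (the left table); where project_id has no match in projects, the project columns become NULL. Walk through each task:
  - task 1 (Refactor): project_id=2 -> matches Vega
  - task 2 (Review): project_id=3 -> matches Alpha
  - task 3 (Document): project_id=1 -> matches Nova
  - task 4 (Plan): project_id=1 -> matches Nova
  - task 5 (Design): project_id=NULL, no match -> kept with NULL
  - task 6 (Implement): project_id=1 -> matches Nova
  - task 7 (Train): project_id=2 -> matches Vega
All 7 rows appear; 1 has NULL project.

SQL:
SELECT a.name, b.name AS project
FROM tasks a
LEFT JOIN projects b ON a.project_id = b.id

Result:
name      | project
----------+--------
Refactor  | Vega   
Review    | Alpha  
Document  | Nova   
Plan      | Nova   
Design    | NULL   
Implement | Nova   
Train     | Vega   


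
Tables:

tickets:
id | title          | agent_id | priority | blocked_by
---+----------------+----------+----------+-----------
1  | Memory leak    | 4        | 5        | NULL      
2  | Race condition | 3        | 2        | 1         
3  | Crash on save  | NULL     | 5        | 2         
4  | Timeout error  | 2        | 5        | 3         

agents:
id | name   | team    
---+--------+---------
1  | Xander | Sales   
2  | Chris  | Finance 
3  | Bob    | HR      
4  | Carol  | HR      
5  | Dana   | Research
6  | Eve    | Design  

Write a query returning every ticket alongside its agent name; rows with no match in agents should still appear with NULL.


LEFT JOIN keeps every row from tickets (the left table); where agent_id has no match in agents, the agent columns become NULL. Walk through each ticket:
  - ticket 1 (Memory leak): agent_id=4 -> matches Carol
  - ticket 2 (Race condition): agent_id=3 -> matches Bob
  - ticket 3 (Crash on save): agent_id=NULL, no match -> kept with NULL
  - ticket 4 (Timeout error): agent_id=2 -> matches Chris
All 4 rows appear; 1 has NULL agent.

SQL:
SELECT a.title, b.name AS agent
FROM tickets a
LEFT JOIN agents b ON a.agent_id = b.id

Result:
title          | agent
---------------+------
Memory leak    | Carol
Race condition | Bob  
Crash on save  | NULL 
Timeout error  | Chris


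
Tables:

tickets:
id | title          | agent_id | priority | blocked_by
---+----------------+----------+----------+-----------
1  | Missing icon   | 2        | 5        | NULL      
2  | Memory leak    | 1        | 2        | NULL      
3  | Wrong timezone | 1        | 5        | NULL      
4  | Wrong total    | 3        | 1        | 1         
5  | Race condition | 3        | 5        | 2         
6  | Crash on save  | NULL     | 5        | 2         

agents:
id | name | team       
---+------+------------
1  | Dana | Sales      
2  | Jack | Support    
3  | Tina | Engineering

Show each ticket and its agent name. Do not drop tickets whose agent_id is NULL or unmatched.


LEFT JOIN keeps every row from tickets (the left table); where agent_id has no match in agents, the agent columns become NULL. Walk through each ticket:
  - ticket 1 (Missing icon): agent_id=2 -> matches Jack
  - ticket 2 (Memory leak): agent_id=1 -> matches Dana
  - ticket 3 (Wrong timezone): agent_id=1 -> matches Dana
  - ticket 4 (Wrong total): agent_id=3 -> matches Tina
  - ticket 5 (Race condition): agent_id=3 -> matches Tina
  - ticket 6 (Crash on save): agent_id=NULL, no match -> kept with NULL
All 6 rows appear; 1 has NULL agent.

SQL:
SELECT a.title, b.name AS agent
FROM tickets a
LEFT JOIN agents b ON a.agent_id = b.id

Result:
title          | agent
---------------+------
Missing icon   | Jack 
Memory leak    | Dana 
Wrong timezone | Dana 
Wrong total    | Tina 
Race condition | Tina 
Crash on save  | NULL 


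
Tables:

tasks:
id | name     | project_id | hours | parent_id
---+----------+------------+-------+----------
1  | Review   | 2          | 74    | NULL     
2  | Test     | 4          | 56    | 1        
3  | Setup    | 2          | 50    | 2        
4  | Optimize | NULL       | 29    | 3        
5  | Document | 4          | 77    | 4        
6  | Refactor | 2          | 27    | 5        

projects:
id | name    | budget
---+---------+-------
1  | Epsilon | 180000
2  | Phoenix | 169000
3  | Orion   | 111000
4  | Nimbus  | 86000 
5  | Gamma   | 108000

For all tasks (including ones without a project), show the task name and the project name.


LEFT JOIN keeps every row from tasks (the left table); where project_id has no match in projects, the project columns become NULL. Walk through each task:
  - task 1 (Review): project_id=2 -> matches Phoenix
  - task 2 (Test): project_id=4 -> matches Nimbus
  - task 3 (Setup): project_id=2 -> matches Phoenix
  - task 4 (Optimize): project_id=NULL, no match -> kept with NULL
  - task 5 (Document): project_id=4 -> matches Nimbus
  - task 6 (Refactor): project_id=2 -> matches Phoenix
All 6 rows appear; 1 has NULL project.

SQL:
SELECT a.name, b.name AS project
FROM tasks a
LEFT JOIN projects b ON a.project_id = b.id

Result:
name     | project
---------+--------
Review   | Phoenix
Test     | Nimbus 
Setup    | Phoenix
Optimize | NULL   
Document | Nimbus 
Refactor | Phoenix


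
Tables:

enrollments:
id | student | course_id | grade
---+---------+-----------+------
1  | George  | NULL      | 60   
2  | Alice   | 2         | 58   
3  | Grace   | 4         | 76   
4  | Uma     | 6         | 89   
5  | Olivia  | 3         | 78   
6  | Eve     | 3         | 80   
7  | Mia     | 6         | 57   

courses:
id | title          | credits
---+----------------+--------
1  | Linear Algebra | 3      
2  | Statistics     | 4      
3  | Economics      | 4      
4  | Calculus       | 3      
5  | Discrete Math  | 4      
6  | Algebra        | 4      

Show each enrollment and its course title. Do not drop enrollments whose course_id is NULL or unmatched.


LEFT JOIN keeps every row from enrollments (the left table); where course_id has no match in courses, the course columns become NULL. Walk through each enrollment:
  - enrollment 1 (George): course_id=NULL, no match -> kept with NULL
  - enrollment 2 (Alice): course_id=2 -> matches Statistics
  - enrollment 3 (Grace): course_id=4 -> matches Calculus
  - enrollment 4 (Uma): course_id=6 -> matches Algebra
  - enrollment 5 (Olivia): course_id=3 -> matches Economics
  - enrollment 6 (Eve): course_id=3 -> matches Economics
  - enrollment 7 (Mia): course_id=6 -> matches Algebra
All 7 rows appear; 1 has NULL course.

SQL:
SELECT a.student, b.title AS course
FROM enrollments a
LEFT JOIN courses b ON a.course_id = b.id

Result:
student | course    
--------+-----------
George  | NULL      
Alice   | Statistics
Grace   | Calculus  
Uma     | Algebra   
Olivia  | Economics 
Eve     | Economics 
Mia     | Algebra   


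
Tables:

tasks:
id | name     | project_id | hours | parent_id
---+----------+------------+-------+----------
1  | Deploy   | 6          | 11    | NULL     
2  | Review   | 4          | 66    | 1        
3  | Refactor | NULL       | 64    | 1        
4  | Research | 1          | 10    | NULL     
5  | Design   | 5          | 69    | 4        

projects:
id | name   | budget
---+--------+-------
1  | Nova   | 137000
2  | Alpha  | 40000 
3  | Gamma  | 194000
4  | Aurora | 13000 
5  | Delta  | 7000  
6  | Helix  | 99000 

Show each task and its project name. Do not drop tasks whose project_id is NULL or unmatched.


LEFT JOIN keeps every row from tasks (the left table); where project_id has no match in projects, the project columns become NULL. Walk through each task:
  - task 1 (Deploy): project_id=6 -> matches Helix
  - task 2 (Review): project_id=4 -> matches Aurora
  - task 3 (Refactor): project_id=NULL, no match -> kept with NULL
  - task 4 (Research): project_id=1 -> matches Nova
  - task 5 (Design): project_id=5 -> matches Delta
All 5 rows appear; 1 has NULL project.

SQL:
SELECT a.name, b.name AS project
FROM tasks a
LEFT JOIN projects b ON a.project_id = b.id

Result:
name     | project
---------+--------
Deploy   | Helix  
Review   | Aurora 
Refactor | NULL   
Research | Nova   
Design   | Delta  


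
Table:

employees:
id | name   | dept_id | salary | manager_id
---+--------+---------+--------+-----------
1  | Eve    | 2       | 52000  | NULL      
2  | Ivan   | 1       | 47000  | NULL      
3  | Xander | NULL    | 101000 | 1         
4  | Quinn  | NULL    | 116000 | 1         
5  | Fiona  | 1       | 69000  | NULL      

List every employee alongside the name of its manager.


This is a self-join: employees is joined to a second copy of itself, matching each row's manager_id to another row's id. Use LEFT JOIN so rows with manager_id=NULL are kept.
  - employee 1 (Eve): manager_id=NULL -> NULL
  - employee 2 (Ivan): manager_id=NULL -> NULL
  - employee 3 (Xander): manager_id=1 -> Eve
  - employee 4 (Quinn): manager_id=1 -> Eve
  - employee 5 (Fiona): manager_id=NULL -> NULL

SQL:
SELECT a.name AS item, b.name AS manager
FROM employees a
LEFT JOIN employees b ON a.manager_id = b.id

Result:
item   | manager
-------+--------
Eve    | NULL   
Ivan   | NULL   
Xander | Eve    
Quinn  | Eve    
Fiona  | NULL   


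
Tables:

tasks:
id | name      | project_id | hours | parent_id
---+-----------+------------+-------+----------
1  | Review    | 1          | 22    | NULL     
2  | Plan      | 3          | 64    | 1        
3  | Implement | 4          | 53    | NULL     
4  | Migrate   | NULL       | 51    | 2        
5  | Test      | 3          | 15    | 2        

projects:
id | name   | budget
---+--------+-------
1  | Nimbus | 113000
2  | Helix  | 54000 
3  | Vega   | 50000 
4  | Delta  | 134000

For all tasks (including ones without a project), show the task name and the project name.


LEFT JOIN keeps every row from tasks (the left table); where project_id has no match in projects, the project columns become NULL. Walk through each task:
  - task 1 (Review): project_id=1 -> matches Nimbus
  - task 2 (Plan): project_id=3 -> matches Vega
  - task 3 (Implement): project_id=4 -> matches Delta
  - task 4 (Migrate): project_id=NULL, no match -> kept with NULL
  - task 5 (Test): project_id=3 -> matches Vega
All 5 rows appear; 1 has NULL project.

SQL:
SELECT a.name, b.name AS project
FROM tasks a
LEFT JOIN projects b ON a.project_id = b.id

Result:
name      | project
----------+--------
Review    | Nimbus 
Plan      | Vega   
Implement | Delta  
Migrate   | NULL   
Test      | Vega   


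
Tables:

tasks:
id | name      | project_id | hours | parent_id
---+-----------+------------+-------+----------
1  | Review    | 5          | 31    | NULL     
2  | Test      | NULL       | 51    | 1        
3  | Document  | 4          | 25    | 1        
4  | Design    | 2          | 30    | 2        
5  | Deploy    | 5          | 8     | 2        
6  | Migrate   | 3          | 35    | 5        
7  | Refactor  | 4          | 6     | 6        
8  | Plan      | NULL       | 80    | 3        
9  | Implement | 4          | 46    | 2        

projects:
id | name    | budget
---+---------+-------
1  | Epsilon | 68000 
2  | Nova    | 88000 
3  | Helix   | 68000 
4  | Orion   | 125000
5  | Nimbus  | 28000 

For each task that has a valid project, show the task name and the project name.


INNER JOIN keeps only tasks rows whose project_id matches an id in projects. Walk through each task:
  - task 1 (Review): project_id=5 -> matches Nimbus
  - task 2 (Test): project_id=NULL, no match -> dropped
  - task 3 (Document): project_id=4 -> matches Orion
  - task 4 (Design): project_id=2 -> matches Nova
  - task 5 (Deploy): project_id=5 -> matches Nimbus
  - task 6 (Migrate): project_id=3 -> matches Helix
  - task 7 (Refactor): project_id=4 -> matches Orion
  - task 8 (Plan): project_id=NULL, no match -> dropped
  - task 9 (Implement): project_id=4 -> matches Orion
So 2 of 9 rows are dropped.

SQL:
SELECT a.name, b.name AS project
FROM tasks a
INNER JOIN projects b ON a.project_id = b.id

Result:
name      | project
----------+--------
Review    | Nimbus 
Document  | Orion  
Design    | Nova   
Deploy    | Nimbus 
Migrate   | Helix  
Refactor  | Orion  
Implement | Orion  


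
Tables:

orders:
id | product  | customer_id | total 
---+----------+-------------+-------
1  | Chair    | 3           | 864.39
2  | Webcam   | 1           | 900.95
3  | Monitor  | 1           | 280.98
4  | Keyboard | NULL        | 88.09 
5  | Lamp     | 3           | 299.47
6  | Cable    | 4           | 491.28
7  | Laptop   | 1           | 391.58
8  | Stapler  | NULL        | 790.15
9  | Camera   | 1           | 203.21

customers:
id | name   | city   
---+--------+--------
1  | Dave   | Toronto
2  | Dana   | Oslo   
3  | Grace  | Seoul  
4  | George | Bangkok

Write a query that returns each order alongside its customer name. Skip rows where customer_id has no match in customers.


INNER JOIN keeps only orders rows whose customer_id matches an id in customers. Walk through each order:
  - order 1 (Chair): customer_id=3 -> matches Grace
  - order 2 (Webcam): customer_id=1 -> matches Dave
  - order 3 (Monitor): customer_id=1 -> matches Dave
  - order 4 (Keyboard): customer_id=NULL, no match -> dropped
  - order 5 (Lamp): customer_id=3 -> matches Grace
  - order 6 (Cable): customer_id=4 -> matches George
  - order 7 (Laptop): customer_id=1 -> matches Dave
  - order 8 (Stapler): customer_id=NULL, no match -> dropped
  - order 9 (Camera): customer_id=1 -> matches Dave
So 2 of 9 rows are dropped.

SQL:
SELECT a.product, b.name AS customer
FROM orders a
INNER JOIN customers b ON a.customer_id = b.id

Result:
product | customer
--------+---------
Chair   | Grace   
Webcam  | Dave    
Monitor | Dave    
Lamp    | Grace   
Cable   | George  
Laptop  | Dave    
Camera  | Dave    


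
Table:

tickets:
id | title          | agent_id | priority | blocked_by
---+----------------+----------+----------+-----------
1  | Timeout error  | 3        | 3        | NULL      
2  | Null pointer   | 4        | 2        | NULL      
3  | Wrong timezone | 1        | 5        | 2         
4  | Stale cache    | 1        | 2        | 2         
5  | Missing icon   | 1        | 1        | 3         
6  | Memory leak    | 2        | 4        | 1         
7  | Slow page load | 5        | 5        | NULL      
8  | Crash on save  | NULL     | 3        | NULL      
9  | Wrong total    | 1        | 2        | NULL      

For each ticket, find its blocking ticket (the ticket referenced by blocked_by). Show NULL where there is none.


This is a self-join: tickets is joined to a second copy of itself, matching each row's blocked_by to another row's id. Use LEFT JOIN so rows with blocked_by=NULL are kept.
  - ticket 1 (Timeout error): blocked_by=NULL -> NULL
  - ticket 2 (Null pointer): blocked_by=NULL -> NULL
  - ticket 3 (Wrong timezone): blocked_by=2 -> Null pointer
  - ticket 4 (Stale cache): blocked_by=2 -> Null pointer
  - ticket 5 (Missing icon): blocked_by=3 -> Wrong timezone
  - ticket 6 (Memory leak): blocked_by=1 -> Timeout error
  - ticket 7 (Slow page load): blocked_by=NULL -> NULL
  - ticket 8 (Crash on save): blocked_by=NULL -> NULL
  - ticket 9 (Wrong total): blocked_by=NULL -> NULL

SQL:
SELECT a.title AS item, b.title AS blocked_by
FROM tickets a
LEFT JOIN tickets b ON a.blocked_by = b.id

Result:
item           | blocked_by    
---------------+---------------
Timeout error  | NULL          
Null pointer   | NULL          
Wrong timezone | Null pointer  
Stale cache    | Null pointer  
Missing icon   | Wrong timezone
Memory leak    | Timeout error 
Slow page load | NULL          
Crash on save  | NULL          
Wrong total    | NULL          


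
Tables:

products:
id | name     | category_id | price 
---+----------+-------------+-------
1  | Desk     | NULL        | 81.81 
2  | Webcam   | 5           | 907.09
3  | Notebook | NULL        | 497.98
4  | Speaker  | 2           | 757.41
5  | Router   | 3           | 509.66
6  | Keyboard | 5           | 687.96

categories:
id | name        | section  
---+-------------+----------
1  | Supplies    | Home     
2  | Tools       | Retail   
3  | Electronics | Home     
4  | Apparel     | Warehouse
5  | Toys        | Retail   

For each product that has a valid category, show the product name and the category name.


INNER JOIN keeps only products rows whose category_id matches an id in categories. Walk through each product:
  - product 1 (Desk): category_id=NULL, no match -> dropped
  - product 2 (Webcam): category_id=5 -> matches Toys
  - product 3 (Notebook): category_id=NULL, no match -> dropped
  - product 4 (Speaker): category_id=2 -> matches Tools
  - product 5 (Router): category_id=3 -> matches Electronics
  - product 6 (Keyboard): category_id=5 -> matches Toys
So 2 of 6 rows are dropped.

SQL:
SELECT a.name, b.name AS category
FROM products a
INNER JOIN categories b ON a.category_id = b.id

Result:
name     | category   
---------+------------
Webcam   | Toys       
Speaker  | Tools      
Router   | Electronics
Keyboard | Toys       


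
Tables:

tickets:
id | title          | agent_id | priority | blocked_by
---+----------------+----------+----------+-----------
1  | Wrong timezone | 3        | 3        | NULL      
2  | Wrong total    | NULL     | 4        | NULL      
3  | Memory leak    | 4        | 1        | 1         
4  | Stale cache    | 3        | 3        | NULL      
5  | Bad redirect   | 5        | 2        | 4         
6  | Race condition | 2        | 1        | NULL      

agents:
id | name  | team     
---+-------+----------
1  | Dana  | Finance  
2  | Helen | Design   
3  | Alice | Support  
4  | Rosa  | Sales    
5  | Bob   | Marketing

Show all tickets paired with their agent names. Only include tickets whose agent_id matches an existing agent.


INNER JOIN keeps only tickets rows whose agent_id matches an id in agents. Walk through each ticket:
  - ticket 1 (Wrong timezone): agent_id=3 -> matches Alice
  - ticket 2 (Wrong total): agent_id=NULL, no match -> dropped
  - ticket 3 (Memory leak): agent_id=4 -> matches Rosa
  - ticket 4 (Stale cache): agent_id=3 -> matches Alice
  - ticket 5 (Bad redirect): agent_id=5 -> matches Bob
  - ticket 6 (Race condition): agent_id=2 -> matches Helen
So 1 of 6 rows is dropped.

SQL:
SELECT a.title, b.name AS agent
FROM tickets a
INNER JOIN agents b ON a.agent_id = b.id

Result:
title          | agent
---------------+------
Wrong timezone | Alice
Memory leak    | Rosa 
Stale cache    | Alice
Bad redirect   | Bob  
Race condition | Helen


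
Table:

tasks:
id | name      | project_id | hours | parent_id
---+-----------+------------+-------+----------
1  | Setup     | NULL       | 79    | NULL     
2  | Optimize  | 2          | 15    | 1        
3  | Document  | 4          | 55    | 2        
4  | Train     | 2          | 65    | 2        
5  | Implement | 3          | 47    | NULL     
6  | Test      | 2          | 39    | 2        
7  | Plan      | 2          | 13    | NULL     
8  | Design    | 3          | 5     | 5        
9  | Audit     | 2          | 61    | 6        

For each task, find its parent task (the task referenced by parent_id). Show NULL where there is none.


This is a self-join: tasks is joined to a second copy of itself, matching each row's parent_id to another row's id. Use LEFT JOIN so rows with parent_id=NULL are kept.
  - task 1 (Setup): parent_id=NULL -> NULL
  - task 2 (Optimize): parent_id=1 -> Setup
  - task 3 (Document): parent_id=2 -> Optimize
  - task 4 (Train): parent_id=2 -> Optimize
  - task 5 (Implement): parent_id=NULL -> NULL
  - task 6 (Test): parent_id=2 -> Optimize
  - task 7 (Plan): parent_id=NULL -> NULL
  - task 8 (Design): parent_id=5 -> Implement
  - task 9 (Audit): parent_id=6 -> Test

SQL:
SELECT a.name AS item, b.name AS parent
FROM tasks a
LEFT JOIN tasks b ON a.parent_id = b.id

Result:
item      | parent   
----------+----------
Setup     | NULL     
Optimize  | Setup    
Document  | Optimize 
Train     | Optimize 
Implement | NULL     
Test      | Optimize 
Plan      | NULL     
Design    | Implement
Audit     | Test     
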